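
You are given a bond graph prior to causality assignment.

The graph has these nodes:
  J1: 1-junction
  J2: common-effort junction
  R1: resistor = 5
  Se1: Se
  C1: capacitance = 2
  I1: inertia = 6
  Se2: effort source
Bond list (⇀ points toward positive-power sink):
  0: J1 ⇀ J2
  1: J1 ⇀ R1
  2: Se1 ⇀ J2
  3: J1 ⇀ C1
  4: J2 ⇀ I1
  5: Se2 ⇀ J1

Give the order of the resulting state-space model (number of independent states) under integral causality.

bond 2 |J2  (Se1 (Se) sets effort on bond)
bond 5 |J1  (source Se2 imposes e)
bond 0 |J1  (J2: bond 2 brought effort, rest push out)
bond 4 |I1  (common-e at J2 fixed by 2)
bond 3 |J1  (C1: C, integral causality)
bond 1 |R1  (only one flow-in slot at J1)

2  (C1, I1 all integral)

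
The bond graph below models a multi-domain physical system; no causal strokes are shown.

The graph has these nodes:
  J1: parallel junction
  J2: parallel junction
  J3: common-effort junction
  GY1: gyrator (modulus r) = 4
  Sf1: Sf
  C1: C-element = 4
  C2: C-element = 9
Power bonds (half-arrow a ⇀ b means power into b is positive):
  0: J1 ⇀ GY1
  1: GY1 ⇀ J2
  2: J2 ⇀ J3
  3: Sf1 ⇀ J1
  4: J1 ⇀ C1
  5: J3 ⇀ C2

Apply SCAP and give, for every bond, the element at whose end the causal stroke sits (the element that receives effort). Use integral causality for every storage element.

bond 0 stroke at GY1
bond 1 stroke at GY1
bond 2 stroke at J2
bond 3 stroke at Sf1
bond 4 stroke at J1
bond 5 stroke at J3

bond 3 stroke→Sf1  (Sf1 fixes flow; stroke at Sf1)
bond 4 stroke→J1  (C1: C, integral causality)
bond 0 stroke→GY1  (J1 effort already set via bond 4)
bond 1 stroke→GY1  (GY1: gyrator matches bond 0)
bond 2 stroke→J2  (J2 needs exactly one e-in)
bond 5 stroke→J3  (J3 needs exactly one e-in)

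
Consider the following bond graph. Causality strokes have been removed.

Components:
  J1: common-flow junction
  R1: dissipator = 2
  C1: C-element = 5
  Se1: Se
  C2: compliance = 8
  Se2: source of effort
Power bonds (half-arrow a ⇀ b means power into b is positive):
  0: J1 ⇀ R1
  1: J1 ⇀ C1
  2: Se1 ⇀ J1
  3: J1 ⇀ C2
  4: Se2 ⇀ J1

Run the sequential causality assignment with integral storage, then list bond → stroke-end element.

bond 2 →J1  (Se1: effort source, stroke at far end)
bond 4 →J1  (Se2 (Se) sets effort on bond)
bond 1 →J1  (prefer integral on C1)
bond 3 →J1  (C2 outputs effort q/C2)
bond 0 →R1  (J1 needs exactly one f-in)

bond 0 stroke at R1
bond 1 stroke at J1
bond 2 stroke at J1
bond 3 stroke at J1
bond 4 stroke at J1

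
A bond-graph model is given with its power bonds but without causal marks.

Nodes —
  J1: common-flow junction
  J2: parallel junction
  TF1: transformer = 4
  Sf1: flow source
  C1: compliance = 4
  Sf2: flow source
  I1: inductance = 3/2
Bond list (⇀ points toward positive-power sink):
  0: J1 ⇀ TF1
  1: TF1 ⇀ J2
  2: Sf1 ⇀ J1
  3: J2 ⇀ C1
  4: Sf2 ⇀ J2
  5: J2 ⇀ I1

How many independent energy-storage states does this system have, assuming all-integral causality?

2  (C1, I1 all integral)

bond 2 |Sf1  (Sf1: flow source, stroke at near end)
bond 4 |Sf2  (Sf2 fixes flow; stroke at Sf2)
bond 0 |J1  (common-f at J1 fixed by 2)
bond 1 |TF1  (through TF1, causality passes straight; one stroke at TF1)
bond 3 |J2  (prefer integral on C1)
bond 5 |I1  (common-e at J2 fixed by 3)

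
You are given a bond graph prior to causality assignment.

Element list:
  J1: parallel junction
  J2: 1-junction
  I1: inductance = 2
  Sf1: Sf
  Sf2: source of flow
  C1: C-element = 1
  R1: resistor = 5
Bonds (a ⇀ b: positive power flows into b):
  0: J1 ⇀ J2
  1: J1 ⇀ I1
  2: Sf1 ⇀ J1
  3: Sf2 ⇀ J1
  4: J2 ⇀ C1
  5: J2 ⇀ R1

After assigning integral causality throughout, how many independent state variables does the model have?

bond 2 |Sf1  (Sf1 (Sf) sets flow on bond)
bond 3 |Sf2  (source Sf2 imposes f)
bond 1 |I1  (I1 outputs flow p/I1)
bond 0 |J1  (J1 needs exactly one e-in)
bond 4 |J2  (common-f at J2 fixed by 0)
bond 5 |J2  (1-jn J2 has f-setter on 0)

2  (C1, I1 all integral)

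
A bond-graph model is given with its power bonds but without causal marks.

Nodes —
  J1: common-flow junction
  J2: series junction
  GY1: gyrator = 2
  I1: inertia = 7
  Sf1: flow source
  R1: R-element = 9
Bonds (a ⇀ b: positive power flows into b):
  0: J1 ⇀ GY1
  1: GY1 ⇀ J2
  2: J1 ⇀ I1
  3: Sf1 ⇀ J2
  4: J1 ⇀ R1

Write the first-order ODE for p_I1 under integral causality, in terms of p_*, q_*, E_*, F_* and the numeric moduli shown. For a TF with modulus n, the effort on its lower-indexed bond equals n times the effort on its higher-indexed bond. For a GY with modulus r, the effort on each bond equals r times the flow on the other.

bond 3 stroke at Sf1  (Sf1 fixes flow; stroke at Sf1)
bond 1 stroke at J2  (J2 flow already set via bond 3)
bond 0 stroke at J1  (GY1 both-in/both-out from 1)
bond 2 stroke at I1  (I1 outputs flow p/I1)
bond 4 stroke at J1  (J1 flow already set via bond 2)

dp_I1/dt = -2*F_Sf1 - 9*p_I1/7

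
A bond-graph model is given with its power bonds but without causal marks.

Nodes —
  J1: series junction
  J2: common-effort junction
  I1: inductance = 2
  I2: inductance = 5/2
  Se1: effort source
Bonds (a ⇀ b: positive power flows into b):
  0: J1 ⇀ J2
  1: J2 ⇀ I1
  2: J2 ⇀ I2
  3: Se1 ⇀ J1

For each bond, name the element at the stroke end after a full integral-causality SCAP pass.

#0 |J2
#1 |I1
#2 |I2
#3 |J1

#3 →J1  (source Se1 imposes e)
#0 →J2  (only one flow-in slot at J1)
#1 →I1  (0-jn J2 has e-setter on 0)
#2 →I2  (0-jn J2 has e-setter on 0)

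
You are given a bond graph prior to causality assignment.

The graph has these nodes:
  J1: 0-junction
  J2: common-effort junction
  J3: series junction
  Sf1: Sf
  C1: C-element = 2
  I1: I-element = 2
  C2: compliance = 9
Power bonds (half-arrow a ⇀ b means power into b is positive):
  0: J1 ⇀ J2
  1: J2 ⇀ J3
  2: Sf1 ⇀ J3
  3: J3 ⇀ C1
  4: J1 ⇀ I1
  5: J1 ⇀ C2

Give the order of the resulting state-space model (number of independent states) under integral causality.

bond 2 →Sf1  (Sf1 fixes flow; stroke at Sf1)
bond 1 →J3  (J3 flow already set via bond 2)
bond 3 →J3  (1-jn J3 has f-setter on 2)
bond 0 →J2  (J2: last free bond brings effort in)
bond 4 →I1  (I1 outputs flow p/I1)
bond 5 →J1  (J1 needs exactly one e-in)

3  (C1, C2, I1 all integral)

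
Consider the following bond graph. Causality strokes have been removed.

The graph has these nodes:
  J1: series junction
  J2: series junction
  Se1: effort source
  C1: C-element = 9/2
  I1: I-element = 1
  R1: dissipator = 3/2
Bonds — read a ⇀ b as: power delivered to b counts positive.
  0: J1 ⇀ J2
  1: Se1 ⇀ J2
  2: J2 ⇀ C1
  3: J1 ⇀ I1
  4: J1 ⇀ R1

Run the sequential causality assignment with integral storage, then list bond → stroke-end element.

β1 stroke at J2  (source Se1 imposes e)
β2 stroke at J2  (prefer integral on C1)
β0 stroke at J1  (J2 needs exactly one f-in)
β3 stroke at I1  (I1: I, integral causality)
β4 stroke at J1  (J1: bond 3 brought flow, rest push out)

bond 0 stroke→J1
bond 1 stroke→J2
bond 2 stroke→J2
bond 3 stroke→I1
bond 4 stroke→J1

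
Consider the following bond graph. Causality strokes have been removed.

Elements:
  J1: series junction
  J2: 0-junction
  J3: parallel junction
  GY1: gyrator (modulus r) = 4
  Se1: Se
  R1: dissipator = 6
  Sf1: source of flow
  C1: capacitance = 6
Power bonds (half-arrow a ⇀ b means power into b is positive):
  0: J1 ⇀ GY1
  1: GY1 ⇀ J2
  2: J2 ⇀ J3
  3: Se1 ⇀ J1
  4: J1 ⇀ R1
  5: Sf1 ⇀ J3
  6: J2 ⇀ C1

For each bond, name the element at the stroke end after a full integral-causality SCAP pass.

b0 stroke at GY1
b1 stroke at GY1
b2 stroke at J3
b3 stroke at J1
b4 stroke at J1
b5 stroke at Sf1
b6 stroke at J2

b3 →J1  (Se1 (Se) sets effort on bond)
b5 →Sf1  (source Sf1 imposes f)
b2 →J3  (only one effort-in slot at J3)
b6 →J2  (C1: C, integral causality)
b1 →GY1  (0-jn J2 has e-setter on 6)
b0 →GY1  (through GY1, causality inverts; strokes same side of GY1)
b4 →J1  (common-f at J1 fixed by 0)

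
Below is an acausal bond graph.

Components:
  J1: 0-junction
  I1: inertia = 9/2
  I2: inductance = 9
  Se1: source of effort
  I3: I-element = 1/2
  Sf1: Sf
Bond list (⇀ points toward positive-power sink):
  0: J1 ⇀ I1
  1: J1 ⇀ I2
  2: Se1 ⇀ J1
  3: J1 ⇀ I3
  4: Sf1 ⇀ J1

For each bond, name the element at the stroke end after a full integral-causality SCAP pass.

bond 2 |J1  (Se1 (Se) sets effort on bond)
bond 4 |Sf1  (source Sf1 imposes f)
bond 0 |I1  (0-jn J1 has e-setter on 2)
bond 1 |I2  (common-e at J1 fixed by 2)
bond 3 |I3  (J1: bond 2 brought effort, rest push out)

b0 →I1
b1 →I2
b2 →J1
b3 →I3
b4 →Sf1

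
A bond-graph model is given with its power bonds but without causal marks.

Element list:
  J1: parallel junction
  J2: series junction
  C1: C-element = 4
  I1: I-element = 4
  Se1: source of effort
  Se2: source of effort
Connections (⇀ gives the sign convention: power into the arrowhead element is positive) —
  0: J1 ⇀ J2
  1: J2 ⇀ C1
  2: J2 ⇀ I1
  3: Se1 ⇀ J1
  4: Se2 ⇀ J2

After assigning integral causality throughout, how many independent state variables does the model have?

β3 |J1  (Se1: effort source, stroke at far end)
β4 |J2  (source Se2 imposes e)
β0 |J2  (J1: bond 3 brought effort, rest push out)
β1 |J2  (C1 integral (e out))
β2 |I1  (J2 needs exactly one f-in)

2  (C1, I1 all integral)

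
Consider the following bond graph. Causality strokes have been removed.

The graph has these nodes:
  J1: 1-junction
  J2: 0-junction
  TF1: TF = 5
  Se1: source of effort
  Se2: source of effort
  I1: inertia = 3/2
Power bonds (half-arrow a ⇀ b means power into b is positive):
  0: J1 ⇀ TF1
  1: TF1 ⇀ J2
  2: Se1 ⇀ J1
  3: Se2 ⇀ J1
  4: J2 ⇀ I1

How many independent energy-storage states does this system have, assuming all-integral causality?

b2 |J1  (Se1 (Se) sets effort on bond)
b3 |J1  (source Se2 imposes e)
b0 |TF1  (only one flow-in slot at J1)
b1 |J2  (TF1: transformer flips bond 0)
b4 |I1  (J2: bond 1 brought effort, rest push out)

1  (I1 all integral)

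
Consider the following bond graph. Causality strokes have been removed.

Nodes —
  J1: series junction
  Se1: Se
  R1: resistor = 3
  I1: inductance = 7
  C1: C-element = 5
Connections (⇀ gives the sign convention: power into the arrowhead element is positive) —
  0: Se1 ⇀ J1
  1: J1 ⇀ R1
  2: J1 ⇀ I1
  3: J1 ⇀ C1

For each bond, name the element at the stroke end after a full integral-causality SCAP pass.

bond 0 stroke at J1  (Se1 (Se) sets effort on bond)
bond 2 stroke at I1  (I1: I, integral causality)
bond 1 stroke at J1  (J1 flow already set via bond 2)
bond 3 stroke at J1  (common-f at J1 fixed by 2)

b0 stroke→J1
b1 stroke→J1
b2 stroke→I1
b3 stroke→J1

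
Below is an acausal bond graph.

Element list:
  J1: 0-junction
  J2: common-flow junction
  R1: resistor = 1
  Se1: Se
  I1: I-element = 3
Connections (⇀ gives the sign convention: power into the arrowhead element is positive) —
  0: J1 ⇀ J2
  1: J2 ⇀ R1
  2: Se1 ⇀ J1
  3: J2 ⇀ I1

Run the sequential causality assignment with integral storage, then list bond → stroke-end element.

b2 →J1  (Se1 fixes effort; stroke away)
b0 →J2  (J1 effort already set via bond 2)
b3 →I1  (I1 outputs flow p/I1)
b1 →J2  (common-f at J2 fixed by 3)

#0 |J2
#1 |J2
#2 |J1
#3 |I1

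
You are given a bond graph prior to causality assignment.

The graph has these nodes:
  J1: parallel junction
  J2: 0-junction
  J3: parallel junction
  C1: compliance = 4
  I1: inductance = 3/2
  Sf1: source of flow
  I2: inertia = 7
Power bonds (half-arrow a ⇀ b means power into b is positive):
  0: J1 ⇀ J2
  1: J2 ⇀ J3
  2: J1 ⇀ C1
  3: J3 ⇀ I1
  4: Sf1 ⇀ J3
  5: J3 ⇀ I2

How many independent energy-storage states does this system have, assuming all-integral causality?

3  (C1, I1, I2 all integral)

β4 →Sf1  (Sf1 (Sf) sets flow on bond)
β2 →J1  (prefer integral on C1)
β0 →J2  (common-e at J1 fixed by 2)
β1 →J3  (common-e at J2 fixed by 0)
β3 →I1  (J3 effort already set via bond 1)
β5 →I2  (J3 effort already set via bond 1)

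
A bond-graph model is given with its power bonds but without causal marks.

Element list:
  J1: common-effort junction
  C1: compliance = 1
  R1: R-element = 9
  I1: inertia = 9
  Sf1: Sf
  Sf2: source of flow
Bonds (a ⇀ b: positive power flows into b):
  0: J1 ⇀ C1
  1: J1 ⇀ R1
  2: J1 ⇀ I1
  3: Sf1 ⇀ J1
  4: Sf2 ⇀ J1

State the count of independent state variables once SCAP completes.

2  (C1, I1 all integral)

#3 |Sf1  (Sf1 (Sf) sets flow on bond)
#4 |Sf2  (Sf2 (Sf) sets flow on bond)
#0 |J1  (C1: C, integral causality)
#1 |R1  (J1 effort already set via bond 0)
#2 |I1  (J1: bond 0 brought effort, rest push out)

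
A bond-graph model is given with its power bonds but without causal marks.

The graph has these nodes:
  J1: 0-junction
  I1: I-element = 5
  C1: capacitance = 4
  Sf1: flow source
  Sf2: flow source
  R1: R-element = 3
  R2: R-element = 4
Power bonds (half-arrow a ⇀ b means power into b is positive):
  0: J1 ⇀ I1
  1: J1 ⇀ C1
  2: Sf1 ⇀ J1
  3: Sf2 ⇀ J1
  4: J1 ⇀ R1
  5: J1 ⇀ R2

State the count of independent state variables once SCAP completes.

2  (C1, I1 all integral)

bond 2 |Sf1  (Sf1 fixes flow; stroke at Sf1)
bond 3 |Sf2  (source Sf2 imposes f)
bond 0 |I1  (I1: I, integral causality)
bond 1 |J1  (C1 integral (e out))
bond 4 |R1  (common-e at J1 fixed by 1)
bond 5 |R2  (common-e at J1 fixed by 1)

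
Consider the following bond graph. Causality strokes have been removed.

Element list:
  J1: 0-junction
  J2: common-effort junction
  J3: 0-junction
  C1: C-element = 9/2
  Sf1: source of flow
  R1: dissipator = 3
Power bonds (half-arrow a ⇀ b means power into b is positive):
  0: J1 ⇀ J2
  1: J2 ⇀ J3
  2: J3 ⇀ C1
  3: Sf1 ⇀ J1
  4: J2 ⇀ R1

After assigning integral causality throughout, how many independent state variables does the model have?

1  (C1 all integral)

β3 stroke at Sf1  (source Sf1 imposes f)
β0 stroke at J1  (J1: last free bond brings effort in)
β2 stroke at J3  (C1: C, integral causality)
β1 stroke at J2  (0-jn J3 has e-setter on 2)
β4 stroke at R1  (J2 effort already set via bond 1)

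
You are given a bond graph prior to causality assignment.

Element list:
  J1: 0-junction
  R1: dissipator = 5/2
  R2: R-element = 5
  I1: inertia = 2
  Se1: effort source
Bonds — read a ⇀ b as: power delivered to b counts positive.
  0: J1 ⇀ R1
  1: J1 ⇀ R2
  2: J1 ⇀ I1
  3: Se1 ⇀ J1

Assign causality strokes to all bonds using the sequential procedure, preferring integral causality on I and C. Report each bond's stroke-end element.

bond 3 stroke at J1  (Se1 (Se) sets effort on bond)
bond 0 stroke at R1  (J1 effort already set via bond 3)
bond 1 stroke at R2  (0-jn J1 has e-setter on 3)
bond 2 stroke at I1  (common-e at J1 fixed by 3)

b0 stroke→R1
b1 stroke→R2
b2 stroke→I1
b3 stroke→J1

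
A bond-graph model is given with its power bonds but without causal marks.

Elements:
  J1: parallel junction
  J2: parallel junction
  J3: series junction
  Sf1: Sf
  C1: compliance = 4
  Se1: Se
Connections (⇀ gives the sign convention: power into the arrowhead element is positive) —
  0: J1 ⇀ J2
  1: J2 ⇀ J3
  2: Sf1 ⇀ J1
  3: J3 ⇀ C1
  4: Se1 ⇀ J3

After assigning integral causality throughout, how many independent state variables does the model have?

1  (C1 all integral)

#2 →Sf1  (Sf1: flow source, stroke at near end)
#4 →J3  (source Se1 imposes e)
#0 →J1  (only one effort-in slot at J1)
#1 →J2  (closing 0-jn rule on J2)
#3 →J3  (J3: bond 1 brought flow, rest push out)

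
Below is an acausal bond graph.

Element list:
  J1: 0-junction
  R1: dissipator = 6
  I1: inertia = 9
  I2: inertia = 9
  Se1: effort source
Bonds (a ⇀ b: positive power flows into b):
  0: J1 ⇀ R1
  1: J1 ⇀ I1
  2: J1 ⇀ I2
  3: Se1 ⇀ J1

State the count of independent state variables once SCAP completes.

b3 stroke→J1  (Se1 fixes effort; stroke away)
b0 stroke→R1  (0-jn J1 has e-setter on 3)
b1 stroke→I1  (0-jn J1 has e-setter on 3)
b2 stroke→I2  (common-e at J1 fixed by 3)

2  (I1, I2 all integral)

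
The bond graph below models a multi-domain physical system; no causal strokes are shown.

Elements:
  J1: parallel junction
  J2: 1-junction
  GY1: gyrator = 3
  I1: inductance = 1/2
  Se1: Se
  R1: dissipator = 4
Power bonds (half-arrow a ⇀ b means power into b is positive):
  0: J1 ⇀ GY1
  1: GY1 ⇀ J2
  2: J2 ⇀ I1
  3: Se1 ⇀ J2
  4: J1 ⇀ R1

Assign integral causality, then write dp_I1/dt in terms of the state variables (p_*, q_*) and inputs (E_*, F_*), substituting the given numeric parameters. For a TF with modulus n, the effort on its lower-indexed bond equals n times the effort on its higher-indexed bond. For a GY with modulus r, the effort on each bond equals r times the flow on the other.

b3 →J2  (source Se1 imposes e)
b2 →I1  (prefer integral on I1)
b1 →J2  (common-f at J2 fixed by 2)
b0 →J1  (GY1 both-in/both-out from 1)
b4 →R1  (common-e at J1 fixed by 0)

dp_I1/dt = E_Se1 - 9*p_I1/2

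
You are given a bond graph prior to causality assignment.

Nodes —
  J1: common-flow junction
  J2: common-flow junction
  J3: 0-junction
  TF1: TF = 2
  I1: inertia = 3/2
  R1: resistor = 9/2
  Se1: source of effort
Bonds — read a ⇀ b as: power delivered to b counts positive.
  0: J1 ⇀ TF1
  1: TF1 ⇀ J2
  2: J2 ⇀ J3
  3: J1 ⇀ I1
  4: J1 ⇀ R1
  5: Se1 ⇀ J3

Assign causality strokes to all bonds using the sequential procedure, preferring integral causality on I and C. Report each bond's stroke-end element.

bond 5 |J3  (Se1 (Se) sets effort on bond)
bond 2 |J2  (J3: bond 5 brought effort, rest push out)
bond 1 |TF1  (J2 needs exactly one f-in)
bond 0 |J1  (TF1: transformer flips bond 1)
bond 3 |I1  (prefer integral on I1)
bond 4 |J1  (common-f at J1 fixed by 3)

bond 0 |J1
bond 1 |TF1
bond 2 |J2
bond 3 |I1
bond 4 |J1
bond 5 |J3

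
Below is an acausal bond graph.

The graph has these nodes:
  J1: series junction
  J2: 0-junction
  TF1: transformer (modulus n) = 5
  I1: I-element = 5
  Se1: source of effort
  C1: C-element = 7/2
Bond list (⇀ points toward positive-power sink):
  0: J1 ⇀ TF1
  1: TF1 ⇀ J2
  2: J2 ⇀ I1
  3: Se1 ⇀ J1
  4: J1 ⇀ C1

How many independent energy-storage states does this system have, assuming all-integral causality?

2  (C1, I1 all integral)

bond 3 stroke→J1  (Se1 fixes effort; stroke away)
bond 2 stroke→I1  (prefer integral on I1)
bond 1 stroke→J2  (J2: last free bond brings effort in)
bond 0 stroke→TF1  (TF TF1: opposite of bond 1)
bond 4 stroke→J1  (1-jn J1 has f-setter on 0)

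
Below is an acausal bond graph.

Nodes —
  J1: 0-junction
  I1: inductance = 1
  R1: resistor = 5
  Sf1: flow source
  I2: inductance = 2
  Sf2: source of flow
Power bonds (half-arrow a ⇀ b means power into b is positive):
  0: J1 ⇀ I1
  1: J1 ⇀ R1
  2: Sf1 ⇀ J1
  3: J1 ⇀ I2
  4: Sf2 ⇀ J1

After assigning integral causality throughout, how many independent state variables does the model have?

2  (I1, I2 all integral)

#2 stroke→Sf1  (source Sf1 imposes f)
#4 stroke→Sf2  (Sf2 (Sf) sets flow on bond)
#0 stroke→I1  (I1: I, integral causality)
#3 stroke→I2  (I2: I, integral causality)
#1 stroke→J1  (only one effort-in slot at J1)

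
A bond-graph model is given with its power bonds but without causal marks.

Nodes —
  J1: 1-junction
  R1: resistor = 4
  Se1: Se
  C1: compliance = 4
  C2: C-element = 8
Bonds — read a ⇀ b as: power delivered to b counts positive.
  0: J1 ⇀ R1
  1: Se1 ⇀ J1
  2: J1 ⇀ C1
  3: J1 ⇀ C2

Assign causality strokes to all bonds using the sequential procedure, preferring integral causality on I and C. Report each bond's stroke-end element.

β1 stroke→J1  (Se1 fixes effort; stroke away)
β2 stroke→J1  (C1: C, integral causality)
β3 stroke→J1  (C2 outputs effort q/C2)
β0 stroke→R1  (closing 1-jn rule on J1)

b0 stroke at R1
b1 stroke at J1
b2 stroke at J1
b3 stroke at J1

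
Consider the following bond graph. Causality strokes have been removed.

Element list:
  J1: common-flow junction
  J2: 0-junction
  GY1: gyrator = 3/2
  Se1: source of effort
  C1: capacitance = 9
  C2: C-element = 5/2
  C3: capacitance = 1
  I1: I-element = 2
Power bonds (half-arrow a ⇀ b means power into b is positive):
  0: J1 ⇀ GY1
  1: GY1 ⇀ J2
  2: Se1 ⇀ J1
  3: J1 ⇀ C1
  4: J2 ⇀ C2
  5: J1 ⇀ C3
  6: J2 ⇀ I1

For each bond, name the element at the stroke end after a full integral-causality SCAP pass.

#2 →J1  (Se1 (Se) sets effort on bond)
#3 →J1  (C1 integral (e out))
#4 →J2  (C2: C, integral causality)
#1 →GY1  (0-jn J2 has e-setter on 4)
#6 →I1  (J2 effort already set via bond 4)
#0 →GY1  (GY1: gyrator matches bond 1)
#5 →J1  (1-jn J1 has f-setter on 0)

bond 0 →GY1
bond 1 →GY1
bond 2 →J1
bond 3 →J1
bond 4 →J2
bond 5 →J1
bond 6 →I1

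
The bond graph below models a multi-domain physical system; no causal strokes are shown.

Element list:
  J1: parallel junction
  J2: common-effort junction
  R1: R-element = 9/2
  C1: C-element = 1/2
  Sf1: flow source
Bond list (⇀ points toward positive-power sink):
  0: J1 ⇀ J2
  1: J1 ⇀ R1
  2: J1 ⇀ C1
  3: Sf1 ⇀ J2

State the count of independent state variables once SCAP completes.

1  (C1 all integral)

b3 stroke at Sf1  (Sf1 (Sf) sets flow on bond)
b0 stroke at J2  (J2 needs exactly one e-in)
b2 stroke at J1  (C1 integral (e out))
b1 stroke at R1  (common-e at J1 fixed by 2)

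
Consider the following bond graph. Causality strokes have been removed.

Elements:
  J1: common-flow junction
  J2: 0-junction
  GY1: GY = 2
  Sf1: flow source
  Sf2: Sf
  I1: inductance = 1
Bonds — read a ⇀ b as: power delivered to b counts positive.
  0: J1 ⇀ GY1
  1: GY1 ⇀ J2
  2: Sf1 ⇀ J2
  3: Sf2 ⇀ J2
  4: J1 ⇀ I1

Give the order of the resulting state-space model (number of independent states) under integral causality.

β2 →Sf1  (Sf1 fixes flow; stroke at Sf1)
β3 →Sf2  (Sf2: flow source, stroke at near end)
β1 →J2  (only one effort-in slot at J2)
β0 →J1  (GY1: gyrator matches bond 1)
β4 →I1  (closing 1-jn rule on J1)

1  (I1 all integral)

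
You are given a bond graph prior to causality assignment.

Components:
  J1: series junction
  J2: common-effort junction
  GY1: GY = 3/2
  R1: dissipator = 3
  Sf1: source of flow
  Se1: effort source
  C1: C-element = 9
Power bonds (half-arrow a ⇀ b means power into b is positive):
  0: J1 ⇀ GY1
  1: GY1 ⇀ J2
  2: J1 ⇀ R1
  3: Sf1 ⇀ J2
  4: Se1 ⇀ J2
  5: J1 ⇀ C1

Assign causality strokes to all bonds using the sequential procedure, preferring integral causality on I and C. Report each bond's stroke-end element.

bond 0 stroke→GY1
bond 1 stroke→GY1
bond 2 stroke→J1
bond 3 stroke→Sf1
bond 4 stroke→J2
bond 5 stroke→J1

b3 stroke at Sf1  (Sf1: flow source, stroke at near end)
b4 stroke at J2  (source Se1 imposes e)
b1 stroke at GY1  (J2 effort already set via bond 4)
b0 stroke at GY1  (GY1: gyrator matches bond 1)
b2 stroke at J1  (common-f at J1 fixed by 0)
b5 stroke at J1  (common-f at J1 fixed by 0)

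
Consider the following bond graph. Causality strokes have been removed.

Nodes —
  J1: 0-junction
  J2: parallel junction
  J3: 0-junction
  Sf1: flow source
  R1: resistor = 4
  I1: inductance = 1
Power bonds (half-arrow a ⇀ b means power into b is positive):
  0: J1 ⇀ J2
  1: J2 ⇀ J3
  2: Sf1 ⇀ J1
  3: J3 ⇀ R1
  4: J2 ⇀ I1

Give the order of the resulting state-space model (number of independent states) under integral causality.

#2 stroke→Sf1  (Sf1 fixes flow; stroke at Sf1)
#0 stroke→J1  (closing 0-jn rule on J1)
#4 stroke→I1  (prefer integral on I1)
#1 stroke→J2  (only one effort-in slot at J2)
#3 stroke→J3  (J3 needs exactly one e-in)

1  (I1 all integral)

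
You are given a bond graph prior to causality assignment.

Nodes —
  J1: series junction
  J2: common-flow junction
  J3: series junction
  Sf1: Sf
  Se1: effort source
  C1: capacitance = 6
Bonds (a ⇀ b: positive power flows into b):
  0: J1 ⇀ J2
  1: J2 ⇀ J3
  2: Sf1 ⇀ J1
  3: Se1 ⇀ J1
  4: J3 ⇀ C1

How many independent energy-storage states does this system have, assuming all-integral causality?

#2 |Sf1  (source Sf1 imposes f)
#3 |J1  (Se1 (Se) sets effort on bond)
#0 |J1  (1-jn J1 has f-setter on 2)
#1 |J2  (1-jn J2 has f-setter on 0)
#4 |J3  (J3: bond 1 brought flow, rest push out)

1  (C1 all integral)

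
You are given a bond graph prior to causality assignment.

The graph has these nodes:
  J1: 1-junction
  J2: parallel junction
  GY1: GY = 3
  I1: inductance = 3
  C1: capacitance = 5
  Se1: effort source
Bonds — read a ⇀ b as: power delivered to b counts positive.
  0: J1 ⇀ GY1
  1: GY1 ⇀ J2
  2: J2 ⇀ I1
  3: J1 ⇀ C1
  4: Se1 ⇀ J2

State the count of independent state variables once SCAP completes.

#4 stroke at J2  (source Se1 imposes e)
#1 stroke at GY1  (J2: bond 4 brought effort, rest push out)
#2 stroke at I1  (J2: bond 4 brought effort, rest push out)
#0 stroke at GY1  (GY GY1: same side as bond 1)
#3 stroke at J1  (J1: bond 0 brought flow, rest push out)

2  (C1, I1 all integral)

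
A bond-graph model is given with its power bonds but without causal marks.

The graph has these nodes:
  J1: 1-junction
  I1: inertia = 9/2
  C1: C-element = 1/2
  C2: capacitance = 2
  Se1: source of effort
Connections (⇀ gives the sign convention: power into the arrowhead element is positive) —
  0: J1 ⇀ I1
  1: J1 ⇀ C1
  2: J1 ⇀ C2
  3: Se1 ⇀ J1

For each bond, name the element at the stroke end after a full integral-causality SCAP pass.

#3 stroke→J1  (Se1 (Se) sets effort on bond)
#0 stroke→I1  (I1 integral (f out))
#1 stroke→J1  (1-jn J1 has f-setter on 0)
#2 stroke→J1  (1-jn J1 has f-setter on 0)

bond 0 stroke→I1
bond 1 stroke→J1
bond 2 stroke→J1
bond 3 stroke→J1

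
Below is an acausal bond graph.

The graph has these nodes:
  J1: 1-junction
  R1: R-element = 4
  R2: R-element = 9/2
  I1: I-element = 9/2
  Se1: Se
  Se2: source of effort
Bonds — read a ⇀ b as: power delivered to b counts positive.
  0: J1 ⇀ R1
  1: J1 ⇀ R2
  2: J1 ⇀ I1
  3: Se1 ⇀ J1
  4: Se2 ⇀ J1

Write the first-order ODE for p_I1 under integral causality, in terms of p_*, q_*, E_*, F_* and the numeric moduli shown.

dp_I1/dt = E_Se1 + E_Se2 - 17*p_I1/9

bond 3 |J1  (Se1 fixes effort; stroke away)
bond 4 |J1  (Se2: effort source, stroke at far end)
bond 2 |I1  (I1 outputs flow p/I1)
bond 0 |J1  (J1: bond 2 brought flow, rest push out)
bond 1 |J1  (J1 flow already set via bond 2)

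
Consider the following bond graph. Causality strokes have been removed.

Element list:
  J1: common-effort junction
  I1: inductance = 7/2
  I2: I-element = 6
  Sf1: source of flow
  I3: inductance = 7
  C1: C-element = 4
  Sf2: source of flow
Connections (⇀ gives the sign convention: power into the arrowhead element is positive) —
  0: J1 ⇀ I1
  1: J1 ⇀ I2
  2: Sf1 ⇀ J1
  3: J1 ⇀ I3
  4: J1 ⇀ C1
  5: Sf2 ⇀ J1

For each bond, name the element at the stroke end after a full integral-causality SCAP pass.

b0 stroke→I1
b1 stroke→I2
b2 stroke→Sf1
b3 stroke→I3
b4 stroke→J1
b5 stroke→Sf2

#2 →Sf1  (Sf1 fixes flow; stroke at Sf1)
#5 →Sf2  (Sf2: flow source, stroke at near end)
#0 →I1  (I1 outputs flow p/I1)
#1 →I2  (I2 integral (f out))
#3 →I3  (I3: I, integral causality)
#4 →J1  (only one effort-in slot at J1)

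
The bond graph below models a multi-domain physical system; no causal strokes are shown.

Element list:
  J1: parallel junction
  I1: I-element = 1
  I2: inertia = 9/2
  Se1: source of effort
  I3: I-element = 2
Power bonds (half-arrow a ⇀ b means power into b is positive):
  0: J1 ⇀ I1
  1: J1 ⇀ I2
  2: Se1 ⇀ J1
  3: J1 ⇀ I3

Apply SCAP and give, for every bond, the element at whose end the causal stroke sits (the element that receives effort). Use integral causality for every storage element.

b2 stroke→J1  (source Se1 imposes e)
b0 stroke→I1  (J1: bond 2 brought effort, rest push out)
b1 stroke→I2  (0-jn J1 has e-setter on 2)
b3 stroke→I3  (J1: bond 2 brought effort, rest push out)

β0 →I1
β1 →I2
β2 →J1
β3 →I3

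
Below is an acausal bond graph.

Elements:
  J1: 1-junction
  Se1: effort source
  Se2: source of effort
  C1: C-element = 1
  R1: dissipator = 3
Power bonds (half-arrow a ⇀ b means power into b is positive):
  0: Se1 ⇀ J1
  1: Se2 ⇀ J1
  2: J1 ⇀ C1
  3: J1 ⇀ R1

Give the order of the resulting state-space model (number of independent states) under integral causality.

1  (C1 all integral)

bond 0 |J1  (Se1 fixes effort; stroke away)
bond 1 |J1  (Se2 fixes effort; stroke away)
bond 2 |J1  (C1 outputs effort q/C1)
bond 3 |R1  (J1: last free bond brings flow in)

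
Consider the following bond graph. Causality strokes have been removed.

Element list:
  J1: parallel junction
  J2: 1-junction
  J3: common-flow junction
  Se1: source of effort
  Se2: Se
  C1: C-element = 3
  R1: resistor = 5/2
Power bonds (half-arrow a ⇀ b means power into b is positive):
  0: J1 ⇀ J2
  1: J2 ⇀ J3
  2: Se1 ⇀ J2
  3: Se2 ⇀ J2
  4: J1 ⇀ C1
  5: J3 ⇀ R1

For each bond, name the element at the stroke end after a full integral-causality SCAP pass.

#0 stroke→J2
#1 stroke→J3
#2 stroke→J2
#3 stroke→J2
#4 stroke→J1
#5 stroke→R1

b2 stroke at J2  (Se1: effort source, stroke at far end)
b3 stroke at J2  (Se2 (Se) sets effort on bond)
b4 stroke at J1  (C1: C, integral causality)
b0 stroke at J2  (0-jn J1 has e-setter on 4)
b1 stroke at J3  (closing 1-jn rule on J2)
b5 stroke at R1  (closing 1-jn rule on J3)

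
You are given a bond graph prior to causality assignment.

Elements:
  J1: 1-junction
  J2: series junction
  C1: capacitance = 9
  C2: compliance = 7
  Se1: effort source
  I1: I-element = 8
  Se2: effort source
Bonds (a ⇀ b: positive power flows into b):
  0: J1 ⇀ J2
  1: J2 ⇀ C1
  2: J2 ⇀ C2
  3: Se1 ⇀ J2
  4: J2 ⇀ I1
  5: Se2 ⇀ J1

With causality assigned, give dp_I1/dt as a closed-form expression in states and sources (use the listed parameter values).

dp_I1/dt = E_Se1 + E_Se2 - q_C1/9 - q_C2/7

β3 |J2  (Se1 fixes effort; stroke away)
β5 |J1  (source Se2 imposes e)
β0 |J2  (closing 1-jn rule on J1)
β1 |J2  (C1 outputs effort q/C1)
β2 |J2  (prefer integral on C2)
β4 |I1  (only one flow-in slot at J2)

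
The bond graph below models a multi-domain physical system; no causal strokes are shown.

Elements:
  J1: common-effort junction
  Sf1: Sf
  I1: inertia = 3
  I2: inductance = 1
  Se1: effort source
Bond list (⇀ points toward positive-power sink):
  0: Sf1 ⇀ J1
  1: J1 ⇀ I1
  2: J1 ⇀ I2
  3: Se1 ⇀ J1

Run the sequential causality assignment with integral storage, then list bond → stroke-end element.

b0 →Sf1  (Sf1: flow source, stroke at near end)
b3 →J1  (Se1 fixes effort; stroke away)
b1 →I1  (0-jn J1 has e-setter on 3)
b2 →I2  (J1: bond 3 brought effort, rest push out)

b0 →Sf1
b1 →I1
b2 →I2
b3 →J1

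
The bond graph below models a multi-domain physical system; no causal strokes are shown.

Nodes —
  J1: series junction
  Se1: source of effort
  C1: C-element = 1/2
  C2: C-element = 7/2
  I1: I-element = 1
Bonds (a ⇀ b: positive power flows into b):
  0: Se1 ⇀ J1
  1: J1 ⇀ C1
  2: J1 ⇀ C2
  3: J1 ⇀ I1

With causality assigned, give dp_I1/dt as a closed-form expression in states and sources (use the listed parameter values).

dp_I1/dt = E_Se1 - 2*q_C1 - 2*q_C2/7

b0 stroke at J1  (Se1: effort source, stroke at far end)
b1 stroke at J1  (C1: C, integral causality)
b2 stroke at J1  (C2 integral (e out))
b3 stroke at I1  (only one flow-in slot at J1)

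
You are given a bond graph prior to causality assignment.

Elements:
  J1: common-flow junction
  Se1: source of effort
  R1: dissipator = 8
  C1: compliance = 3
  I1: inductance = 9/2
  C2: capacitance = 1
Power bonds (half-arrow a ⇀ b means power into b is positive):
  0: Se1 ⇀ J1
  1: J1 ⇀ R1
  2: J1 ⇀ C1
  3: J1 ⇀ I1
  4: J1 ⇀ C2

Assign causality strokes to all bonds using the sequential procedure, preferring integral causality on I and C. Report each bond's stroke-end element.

bond 0 |J1  (Se1: effort source, stroke at far end)
bond 2 |J1  (C1: C, integral causality)
bond 3 |I1  (I1 outputs flow p/I1)
bond 1 |J1  (J1: bond 3 brought flow, rest push out)
bond 4 |J1  (J1: bond 3 brought flow, rest push out)

bond 0 →J1
bond 1 →J1
bond 2 →J1
bond 3 →I1
bond 4 →J1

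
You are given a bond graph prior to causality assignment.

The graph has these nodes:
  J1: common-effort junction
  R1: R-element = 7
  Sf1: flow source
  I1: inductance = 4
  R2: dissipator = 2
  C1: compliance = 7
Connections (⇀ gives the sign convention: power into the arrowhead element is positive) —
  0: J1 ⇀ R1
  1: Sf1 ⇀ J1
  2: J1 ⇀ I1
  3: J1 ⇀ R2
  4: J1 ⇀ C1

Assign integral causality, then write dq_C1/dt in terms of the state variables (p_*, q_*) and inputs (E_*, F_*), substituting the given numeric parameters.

dq_C1/dt = F_Sf1 - p_I1/4 - 9*q_C1/98

β1 →Sf1  (Sf1 (Sf) sets flow on bond)
β2 →I1  (prefer integral on I1)
β4 →J1  (prefer integral on C1)
β0 →R1  (J1 effort already set via bond 4)
β3 →R2  (J1 effort already set via bond 4)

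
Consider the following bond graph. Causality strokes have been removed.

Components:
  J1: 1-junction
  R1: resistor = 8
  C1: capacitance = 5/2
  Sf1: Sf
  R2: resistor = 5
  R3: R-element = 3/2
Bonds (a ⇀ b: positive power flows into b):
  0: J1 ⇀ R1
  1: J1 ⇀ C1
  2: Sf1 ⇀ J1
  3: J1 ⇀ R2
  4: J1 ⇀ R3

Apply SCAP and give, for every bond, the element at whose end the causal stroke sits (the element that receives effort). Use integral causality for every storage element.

b0 |J1
b1 |J1
b2 |Sf1
b3 |J1
b4 |J1

b2 |Sf1  (source Sf1 imposes f)
b0 |J1  (1-jn J1 has f-setter on 2)
b1 |J1  (J1 flow already set via bond 2)
b3 |J1  (common-f at J1 fixed by 2)
b4 |J1  (1-jn J1 has f-setter on 2)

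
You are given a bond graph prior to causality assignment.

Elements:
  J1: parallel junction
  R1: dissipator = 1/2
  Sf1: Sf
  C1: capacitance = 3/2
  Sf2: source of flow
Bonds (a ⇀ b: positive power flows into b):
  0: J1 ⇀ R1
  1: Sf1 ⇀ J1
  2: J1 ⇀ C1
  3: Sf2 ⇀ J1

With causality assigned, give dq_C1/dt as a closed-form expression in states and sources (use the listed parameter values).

dq_C1/dt = F_Sf1 + F_Sf2 - 4*q_C1/3

bond 1 →Sf1  (Sf1: flow source, stroke at near end)
bond 3 →Sf2  (source Sf2 imposes f)
bond 2 →J1  (C1 integral (e out))
bond 0 →R1  (0-jn J1 has e-setter on 2)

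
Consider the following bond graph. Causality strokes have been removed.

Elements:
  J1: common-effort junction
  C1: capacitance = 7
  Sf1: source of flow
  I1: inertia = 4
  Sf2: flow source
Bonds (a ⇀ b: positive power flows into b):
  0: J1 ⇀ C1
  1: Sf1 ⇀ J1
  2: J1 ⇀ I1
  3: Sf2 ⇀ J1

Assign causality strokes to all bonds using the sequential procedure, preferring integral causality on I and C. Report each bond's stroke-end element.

b0 |J1
b1 |Sf1
b2 |I1
b3 |Sf2

β1 stroke→Sf1  (Sf1: flow source, stroke at near end)
β3 stroke→Sf2  (Sf2 (Sf) sets flow on bond)
β0 stroke→J1  (C1: C, integral causality)
β2 stroke→I1  (0-jn J1 has e-setter on 0)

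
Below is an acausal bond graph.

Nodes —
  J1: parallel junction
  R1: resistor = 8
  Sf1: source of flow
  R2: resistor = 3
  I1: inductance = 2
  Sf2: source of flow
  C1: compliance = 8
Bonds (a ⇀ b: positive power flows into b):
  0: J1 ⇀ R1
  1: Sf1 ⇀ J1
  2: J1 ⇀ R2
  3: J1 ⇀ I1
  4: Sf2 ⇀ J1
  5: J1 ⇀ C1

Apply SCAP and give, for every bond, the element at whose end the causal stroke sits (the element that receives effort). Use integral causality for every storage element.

β0 →R1
β1 →Sf1
β2 →R2
β3 →I1
β4 →Sf2
β5 →J1

#1 stroke→Sf1  (Sf1 fixes flow; stroke at Sf1)
#4 stroke→Sf2  (Sf2 fixes flow; stroke at Sf2)
#3 stroke→I1  (I1 integral (f out))
#5 stroke→J1  (prefer integral on C1)
#0 stroke→R1  (common-e at J1 fixed by 5)
#2 stroke→R2  (J1: bond 5 brought effort, rest push out)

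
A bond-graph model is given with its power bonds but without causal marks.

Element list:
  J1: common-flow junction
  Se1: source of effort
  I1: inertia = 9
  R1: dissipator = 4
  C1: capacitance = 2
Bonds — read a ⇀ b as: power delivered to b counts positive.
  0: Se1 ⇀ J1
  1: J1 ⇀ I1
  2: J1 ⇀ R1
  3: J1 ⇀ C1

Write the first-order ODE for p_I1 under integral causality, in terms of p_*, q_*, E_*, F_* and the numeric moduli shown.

dp_I1/dt = E_Se1 - 4*p_I1/9 - q_C1/2

b0 |J1  (Se1 (Se) sets effort on bond)
b1 |I1  (I1 integral (f out))
b2 |J1  (J1 flow already set via bond 1)
b3 |J1  (J1: bond 1 brought flow, rest push out)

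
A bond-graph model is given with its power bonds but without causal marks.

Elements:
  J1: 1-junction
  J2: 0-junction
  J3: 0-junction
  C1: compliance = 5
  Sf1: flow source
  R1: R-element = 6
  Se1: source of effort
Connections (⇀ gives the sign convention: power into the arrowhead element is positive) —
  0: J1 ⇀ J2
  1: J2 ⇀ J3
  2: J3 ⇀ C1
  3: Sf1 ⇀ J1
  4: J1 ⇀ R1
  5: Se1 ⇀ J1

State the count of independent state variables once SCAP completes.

1  (C1 all integral)

#3 →Sf1  (Sf1 (Sf) sets flow on bond)
#5 →J1  (Se1: effort source, stroke at far end)
#0 →J1  (J1: bond 3 brought flow, rest push out)
#4 →J1  (1-jn J1 has f-setter on 3)
#1 →J2  (J2: last free bond brings effort in)
#2 →J3  (only one effort-in slot at J3)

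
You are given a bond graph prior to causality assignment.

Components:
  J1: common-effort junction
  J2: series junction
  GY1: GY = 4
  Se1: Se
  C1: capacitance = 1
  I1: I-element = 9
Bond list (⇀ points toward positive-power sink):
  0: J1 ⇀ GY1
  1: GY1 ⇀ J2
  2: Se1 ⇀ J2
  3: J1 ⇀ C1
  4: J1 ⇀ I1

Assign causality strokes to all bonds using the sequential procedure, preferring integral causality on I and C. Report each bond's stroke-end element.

β2 →J2  (Se1 (Se) sets effort on bond)
β1 →GY1  (J2 needs exactly one f-in)
β0 →GY1  (GY GY1: same side as bond 1)
β3 →J1  (prefer integral on C1)
β4 →I1  (0-jn J1 has e-setter on 3)

β0 stroke at GY1
β1 stroke at GY1
β2 stroke at J2
β3 stroke at J1
β4 stroke at I1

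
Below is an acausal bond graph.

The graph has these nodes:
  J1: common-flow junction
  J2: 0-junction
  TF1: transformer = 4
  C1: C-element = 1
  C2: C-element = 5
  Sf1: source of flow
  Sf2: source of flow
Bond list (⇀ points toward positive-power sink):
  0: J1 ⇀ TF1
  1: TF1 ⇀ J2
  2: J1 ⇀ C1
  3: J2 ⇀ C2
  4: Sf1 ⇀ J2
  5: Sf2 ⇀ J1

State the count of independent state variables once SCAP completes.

2  (C1, C2 all integral)

#4 →Sf1  (source Sf1 imposes f)
#5 →Sf2  (source Sf2 imposes f)
#0 →J1  (1-jn J1 has f-setter on 5)
#2 →J1  (J1: bond 5 brought flow, rest push out)
#1 →TF1  (through TF1, causality passes straight; one stroke at TF1)
#3 →J2  (J2: last free bond brings effort in)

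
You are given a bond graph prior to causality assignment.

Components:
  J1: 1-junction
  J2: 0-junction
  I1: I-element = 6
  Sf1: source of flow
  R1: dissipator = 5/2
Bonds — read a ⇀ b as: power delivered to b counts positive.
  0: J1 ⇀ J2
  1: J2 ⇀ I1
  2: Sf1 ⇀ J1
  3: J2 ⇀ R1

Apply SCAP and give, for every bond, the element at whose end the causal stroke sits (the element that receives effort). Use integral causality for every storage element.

bond 0 |J1
bond 1 |I1
bond 2 |Sf1
bond 3 |J2

bond 2 stroke at Sf1  (Sf1: flow source, stroke at near end)
bond 0 stroke at J1  (J1: bond 2 brought flow, rest push out)
bond 1 stroke at I1  (I1 integral (f out))
bond 3 stroke at J2  (J2 needs exactly one e-in)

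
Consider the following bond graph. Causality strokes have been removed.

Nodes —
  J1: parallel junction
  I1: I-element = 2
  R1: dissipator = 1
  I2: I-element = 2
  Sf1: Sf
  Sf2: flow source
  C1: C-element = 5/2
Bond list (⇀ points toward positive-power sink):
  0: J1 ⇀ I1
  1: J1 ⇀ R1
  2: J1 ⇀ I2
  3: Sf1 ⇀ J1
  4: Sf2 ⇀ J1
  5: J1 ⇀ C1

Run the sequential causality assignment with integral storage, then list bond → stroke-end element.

#3 stroke at Sf1  (Sf1 (Sf) sets flow on bond)
#4 stroke at Sf2  (Sf2: flow source, stroke at near end)
#0 stroke at I1  (prefer integral on I1)
#2 stroke at I2  (I2 outputs flow p/I2)
#5 stroke at J1  (C1 integral (e out))
#1 stroke at R1  (0-jn J1 has e-setter on 5)

bond 0 |I1
bond 1 |R1
bond 2 |I2
bond 3 |Sf1
bond 4 |Sf2
bond 5 |J1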